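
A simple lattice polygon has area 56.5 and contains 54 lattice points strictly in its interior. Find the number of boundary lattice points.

7

Pick's theorem gives A = I + B/2 − 1, so B = 2(A − I + 1) = 2(56.5 − 54 + 1) = 7.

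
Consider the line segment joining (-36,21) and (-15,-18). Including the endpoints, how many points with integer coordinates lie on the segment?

The number of lattice points on a segment between lattice points is gcd(|Δx|,|Δy|) + 1 = gcd(21,39) + 1 = 3 + 1 = 4.

4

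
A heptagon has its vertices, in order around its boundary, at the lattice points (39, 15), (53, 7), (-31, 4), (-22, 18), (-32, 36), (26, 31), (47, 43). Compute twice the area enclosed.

By the shoelace formula, twice the signed area is |[39·7 − 53·15] + [53·4 − (-31)·7] + [(-31)·18 − (-22)·4] + [(-22)·36 − (-32)·18] + [(-32)·31 − 26·36] + [26·43 − 47·31] + [47·15 − 39·43]| = 4018, so the area is 2009.

4018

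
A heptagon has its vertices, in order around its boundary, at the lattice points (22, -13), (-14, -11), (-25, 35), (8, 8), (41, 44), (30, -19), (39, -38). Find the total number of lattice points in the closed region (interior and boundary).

Using the shoelace formula, 2A = |(22·(-11) − (-14)·(-13)) + ((-14)·35 − (-25)·(-11)) + ((-25)·8 − 8·35) + (8·44 − 41·8) + (41·(-19) − 30·44) + (30·(-38) − 39·(-19)) + (39·(-13) − 22·(-38))| = 3814, so the area is 1907.
Along each edge there are gcd(|Δx|,|Δy|)+1 lattice points, so counting each shared vertex once the boundary has gcd(36,2) + gcd(11,46) + gcd(33,27) + gcd(33,36) + gcd(11,63) + gcd(9,19) + gcd(17,25) = 2+1+3+3+1+1+1 = 12.
Pick's theorem gives I = A − B/2 + 1 = 1907 − 12/2 + 1 = 1902, so the closed region contains I + B = 1902 + 12 = 1914 lattice points.

1914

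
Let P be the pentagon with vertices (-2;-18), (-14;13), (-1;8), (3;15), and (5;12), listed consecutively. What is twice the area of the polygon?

521

By the shoelace formula, twice the signed area is |((-2)·13 − (-14)·(-18)) + ((-14)·8 − (-1)·13) + ((-1)·15 − 3·8) + (3·12 − 5·15) + (5·(-18) − (-2)·12)| = 521, so the area is 521/2.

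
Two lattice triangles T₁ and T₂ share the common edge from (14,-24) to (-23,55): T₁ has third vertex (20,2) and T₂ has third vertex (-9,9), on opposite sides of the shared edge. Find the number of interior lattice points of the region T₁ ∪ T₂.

1014

The union is the simple quadrilateral with vertices (14,-24), (20,2), (-23,55), (-9,9) in order.
Using the shoelace formula, 2A = |[14·2 − 20·(-24)] + [20·55 − (-23)·2] + [(-23)·9 − (-9)·55] + [(-9)·(-24) − 14·9]| = 2032, so the area is 1016.
Summing gcd(|Δx|,|Δy|) over the edges gives the boundary count: gcd(6,26) + gcd(43,53) + gcd(14,46) + gcd(23,33) = 2+1+2+1 = 6.
By Pick's theorem I = A − B/2 + 1 = 1016 − 6/2 + 1 = 1014.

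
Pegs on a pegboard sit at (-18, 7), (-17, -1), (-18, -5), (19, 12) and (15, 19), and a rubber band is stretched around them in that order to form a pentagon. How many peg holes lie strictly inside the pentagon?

353

The shoelace formula gives twice the area as |((-18)·(-1) − (-17)·7) + ((-17)·(-5) − (-18)·(-1)) + ((-18)·12 − 19·(-5)) + (19·19 − 15·12) + (15·7 − (-18)·19)| = 711, so the area is 711/2.
Along each edge there are gcd(|Δx|,|Δy|)+1 lattice points, so counting each shared vertex once the boundary has gcd(1,8) + gcd(1,4) + gcd(37,17) + gcd(4,7) + gcd(33,12) = 1+1+1+1+3 = 7.
Pick's theorem gives I = A − B/2 + 1 = 711/2 − 7/2 + 1 = 353.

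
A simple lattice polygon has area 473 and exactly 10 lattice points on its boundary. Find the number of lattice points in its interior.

469

Pick's theorem A = I + B/2 − 1 rearranges to I = A − B/2 + 1 = 473 − 10/2 + 1 = 469.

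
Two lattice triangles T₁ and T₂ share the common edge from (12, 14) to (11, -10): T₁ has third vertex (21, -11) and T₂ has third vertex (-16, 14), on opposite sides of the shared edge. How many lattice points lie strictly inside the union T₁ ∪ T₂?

441

The union is the simple quadrilateral with vertices (12, 14), (21, -11), (11, -10), (-16, 14) in order.
Using the shoelace formula, 2A = |[12·(-11) − 21·14] + [21·(-10) − 11·(-11)] + [11·14 − (-16)·(-10)] + [(-16)·14 − 12·14]| = 913, so the area is 913/2.
The number of boundary lattice points is Σ gcd(|Δx|,|Δy|) = gcd(9,25) + gcd(10,1) + gcd(27,24) + gcd(28,0) = 1+1+3+28 = 33.
By Pick's theorem I = A − B/2 + 1 = 913/2 − 33/2 + 1 = 441.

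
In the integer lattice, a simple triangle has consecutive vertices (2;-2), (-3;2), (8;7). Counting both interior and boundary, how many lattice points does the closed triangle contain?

The shoelace formula gives twice the area as |(2·2 − (-3)·(-2)) + ((-3)·7 − 8·2) + (8·(-2) − 2·7)| = 69, so the area is 34.5.
The number of boundary lattice points is Σ gcd(|Δx|,|Δy|) = gcd(5,4) + gcd(11,5) + gcd(6,9) = 1+1+3 = 5.
Pick's theorem gives I = A − B/2 + 1 = 34.5 − 5/2 + 1 = 33, so the closed region contains I + B = 33 + 5 = 38 lattice points.

38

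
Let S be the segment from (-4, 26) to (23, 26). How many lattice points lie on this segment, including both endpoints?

The number of lattice points on a segment between lattice points is gcd(|Δx|,|Δy|) + 1 = gcd(27,0) + 1 = 27 + 1 = 28.

28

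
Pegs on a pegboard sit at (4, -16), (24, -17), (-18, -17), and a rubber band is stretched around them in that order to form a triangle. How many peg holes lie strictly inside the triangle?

0

By the shoelace formula, twice the signed area is |[4·(-17) − 24·(-16)] + [24·(-17) − (-18)·(-17)] + [(-18)·(-16) − 4·(-17)]| = 42, so the area is 21.
Along each edge there are gcd(|Δx|,|Δy|)+1 lattice points, so counting each shared vertex once the boundary has gcd(20,1) + gcd(42,0) + gcd(22,1) = 1+42+1 = 44.
Pick's theorem gives I = A − B/2 + 1 = 21 − 44/2 + 1 = 0.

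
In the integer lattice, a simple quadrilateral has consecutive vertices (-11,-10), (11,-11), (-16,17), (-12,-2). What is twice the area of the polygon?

576

By the shoelace formula, twice the signed area is |[(-11)·(-11) − 11·(-10)] + [11·17 − (-16)·(-11)] + [(-16)·(-2) − (-12)·17] + [(-12)·(-10) − (-11)·(-2)]| = 576, so the area is 288.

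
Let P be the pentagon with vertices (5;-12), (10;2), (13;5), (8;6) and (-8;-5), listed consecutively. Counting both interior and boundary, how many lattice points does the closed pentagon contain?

165

By the shoelace formula, twice the signed area is |[5·2 − 10·(-12)] + [10·5 − 13·2] + [13·6 − 8·5] + [8·(-5) − (-8)·6] + [(-8)·(-12) − 5·(-5)]| = 321, so the area is 321/2.
Summing gcd(|Δx|,|Δy|) over the edges gives the boundary count: gcd(5,14) + gcd(3,3) + gcd(5,1) + gcd(16,11) + gcd(13,7) = 1+3+1+1+1 = 7.
Pick's theorem gives I = A − B/2 + 1 = 321/2 − 7/2 + 1 = 158, so the closed region contains I + B = 158 + 7 = 165 lattice points.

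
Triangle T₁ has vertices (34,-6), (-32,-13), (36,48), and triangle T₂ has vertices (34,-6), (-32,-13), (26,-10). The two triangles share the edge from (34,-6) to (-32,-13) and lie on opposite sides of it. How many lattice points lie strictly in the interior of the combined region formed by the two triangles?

1876

The union is the simple quadrilateral with vertices (34,-6), (36,48), (-32,-13), (26,-10) in order.
The shoelace formula gives twice the area as |(34·48 − 36·(-6)) + (36·(-13) − (-32)·48) + ((-32)·(-10) − 26·(-13)) + (26·(-6) − 34·(-10))| = 3758, so the area is 1879.
Summing gcd(|Δx|,|Δy|) over the edges gives the boundary count: gcd(2,54) + gcd(68,61) + gcd(58,3) + gcd(8,4) = 2+1+1+4 = 8.
By Pick's theorem I = A − B/2 + 1 = 1879 − 8/2 + 1 = 1876.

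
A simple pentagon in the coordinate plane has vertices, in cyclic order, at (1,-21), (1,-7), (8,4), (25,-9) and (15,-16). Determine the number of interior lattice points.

By the shoelace formula, twice the signed area is |[1·(-7) − 1·(-21)] + [1·4 − 8·(-7)] + [8·(-9) − 25·4] + [25·(-16) − 15·(-9)] + [15·(-21) − 1·(-16)]| = 662, so the area is 331.
Summing gcd(|Δx|,|Δy|) over the edges gives the boundary count: gcd(0,14) + gcd(7,11) + gcd(17,13) + gcd(10,7) + gcd(14,5) = 14+1+1+1+1 = 18.
By Pick's theorem A = I + B/2 − 1, so I = 331 − 18/2 + 1 = 323.

323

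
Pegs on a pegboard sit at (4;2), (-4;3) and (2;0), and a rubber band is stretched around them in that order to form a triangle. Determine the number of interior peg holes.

By the shoelace formula, twice the signed area is |[4·3 − (-4)·2] + [(-4)·0 − 2·3] + [2·2 − 4·0]| = 18, so the area is 9.
Summing gcd(|Δx|,|Δy|) over the edges gives the boundary count: gcd(8,1) + gcd(6,3) + gcd(2,2) = 1+3+2 = 6.
By Pick's theorem A = I + B/2 − 1, so I = 9 − 6/2 + 1 = 7.

7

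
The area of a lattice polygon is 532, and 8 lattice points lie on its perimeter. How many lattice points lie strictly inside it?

529

Pick's theorem A = I + B/2 − 1 rearranges to I = A − B/2 + 1 = 532 − 8/2 + 1 = 529.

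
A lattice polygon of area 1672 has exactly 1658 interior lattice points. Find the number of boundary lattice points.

30

Pick's theorem gives A = I + B/2 − 1, so B = 2(A − I + 1) = 2(1672 − 1658 + 1) = 30.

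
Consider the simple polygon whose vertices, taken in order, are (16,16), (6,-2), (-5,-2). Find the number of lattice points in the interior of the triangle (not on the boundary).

92

The shoelace formula gives twice the area as |[16·(-2) − 6·16] + [6·(-2) − (-5)·(-2)] + [(-5)·16 − 16·(-2)]| = 198, so the area is 99.
The number of boundary lattice points is Σ gcd(|Δx|,|Δy|) = gcd(10,18) + gcd(11,0) + gcd(21,18) = 2+11+3 = 16.
Pick's theorem gives I = A − B/2 + 1 = 99 − 16/2 + 1 = 92.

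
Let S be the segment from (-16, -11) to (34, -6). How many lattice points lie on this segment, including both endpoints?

6

The number of lattice points on a segment between lattice points is gcd(|Δx|,|Δy|) + 1 = gcd(50,5) + 1 = 5 + 1 = 6.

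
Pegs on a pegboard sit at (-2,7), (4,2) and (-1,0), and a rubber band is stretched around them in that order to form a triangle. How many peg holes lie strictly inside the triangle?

18

By the shoelace formula, twice the signed area is |((-2)·2 − 4·7) + (4·0 − (-1)·2) + ((-1)·7 − (-2)·0)| = 37, so the area is 37/2.
Summing gcd(|Δx|,|Δy|) over the edges gives the boundary count: gcd(6,5) + gcd(5,2) + gcd(1,7) = 1+1+1 = 3.
By Pick's theorem A = I + B/2 − 1, so I = 37/2 − 3/2 + 1 = 18.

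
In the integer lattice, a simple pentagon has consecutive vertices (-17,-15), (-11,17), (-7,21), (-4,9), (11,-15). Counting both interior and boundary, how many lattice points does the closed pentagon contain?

523

By the shoelace formula, twice the signed area is |[(-17)·17 − (-11)·(-15)] + [(-11)·21 − (-7)·17] + [(-7)·9 − (-4)·21] + [(-4)·(-15) − 11·9] + [11·(-15) − (-17)·(-15)]| = 1004, so the area is 502.
Summing gcd(|Δx|,|Δy|) over the edges gives the boundary count: gcd(6,32) + gcd(4,4) + gcd(3,12) + gcd(15,24) + gcd(28,0) = 2+4+3+3+28 = 40.
Pick's theorem gives I = A − B/2 + 1 = 502 − 40/2 + 1 = 483, so the closed region contains I + B = 483 + 40 = 523 lattice points.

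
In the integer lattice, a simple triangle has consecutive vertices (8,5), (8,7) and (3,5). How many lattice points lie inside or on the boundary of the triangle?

10

Using the shoelace formula, 2A = |[8·7 − 8·5] + [8·5 − 3·7] + [3·5 − 8·5]| = 10, so the area is 5.
Along each edge there are gcd(|Δx|,|Δy|)+1 lattice points, so counting each shared vertex once the boundary has gcd(0,2) + gcd(5,2) + gcd(5,0) = 2+1+5 = 8.
Pick's theorem gives I = A − B/2 + 1 = 5 − 8/2 + 1 = 2, so the closed region contains I + B = 2 + 8 = 10 lattice points.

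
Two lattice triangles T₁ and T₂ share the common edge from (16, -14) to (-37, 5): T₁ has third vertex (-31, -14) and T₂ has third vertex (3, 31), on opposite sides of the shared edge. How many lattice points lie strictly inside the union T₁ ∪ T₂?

1491

The union is the simple quadrilateral with vertices (16, -14), (-31, -14), (-37, 5), (3, 31) in order.
By the shoelace formula, twice the signed area is |[16·(-14) − (-31)·(-14)] + [(-31)·5 − (-37)·(-14)] + [(-37)·31 − 3·5] + [3·(-14) − 16·31]| = 3031, so the area is 3031/2.
The number of boundary lattice points is Σ gcd(|Δx|,|Δy|) = gcd(47,0) + gcd(6,19) + gcd(40,26) + gcd(13,45) = 47+1+2+1 = 51.
By Pick's theorem I = A − B/2 + 1 = 3031/2 − 51/2 + 1 = 1491.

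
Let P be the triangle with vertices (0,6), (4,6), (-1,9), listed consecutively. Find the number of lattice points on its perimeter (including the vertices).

6

Along each edge there are gcd(|Δx|,|Δy|)+1 lattice points, so counting each shared vertex once the boundary has gcd(4,0) + gcd(5,3) + gcd(1,3) = 4+1+1 = 6.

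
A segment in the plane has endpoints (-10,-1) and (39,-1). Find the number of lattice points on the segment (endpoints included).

50

The number of lattice points on a segment between lattice points is gcd(|Δx|,|Δy|) + 1 = gcd(49,0) + 1 = 49 + 1 = 50.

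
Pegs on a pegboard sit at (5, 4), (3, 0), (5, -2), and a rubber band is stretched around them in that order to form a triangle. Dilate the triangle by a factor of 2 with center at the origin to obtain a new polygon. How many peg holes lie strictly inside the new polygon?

15

Using the shoelace formula, 2A = |[5·0 − 3·4] + [3·(-2) − 5·0] + [5·4 − 5·(-2)]| = 12, so the area is 6.
The number of boundary lattice points is Σ gcd(|Δx|,|Δy|) = gcd(2,4) + gcd(2,2) + gcd(0,6) = 2+2+6 = 10.
Scaling by 2 multiplies the area by 2² = 4 (so the new area is 24) and multiplies the boundary lattice-point count by 2, giving 20.
By Pick's theorem, the interior count of the dilated polygon is 24 − 20/2 + 1 = 15.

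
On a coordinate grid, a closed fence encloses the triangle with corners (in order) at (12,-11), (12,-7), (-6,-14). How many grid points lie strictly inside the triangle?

Using the shoelace formula, 2A = |[12·(-7) − 12·(-11)] + [12·(-14) − (-6)·(-7)] + [(-6)·(-11) − 12·(-14)]| = 72, so the area is 36.
The number of boundary lattice points is Σ gcd(|Δx|,|Δy|) = gcd(0,4) + gcd(18,7) + gcd(18,3) = 4+1+3 = 8.
By Pick's theorem A = I + B/2 − 1, so I = 36 − 8/2 + 1 = 33.

33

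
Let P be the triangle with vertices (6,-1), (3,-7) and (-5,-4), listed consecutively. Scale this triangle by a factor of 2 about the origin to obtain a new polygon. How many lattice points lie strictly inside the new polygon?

The shoelace formula gives twice the area as |[6·(-7) − 3·(-1)] + [3·(-4) − (-5)·(-7)] + [(-5)·(-1) − 6·(-4)]| = 57, so the area is 57/2.
Summing gcd(|Δx|,|Δy|) over the edges gives the boundary count: gcd(3,6) + gcd(8,3) + gcd(11,3) = 3+1+1 = 5.
Scaling by 2 multiplies the area by 2² = 4 (so the new area is 114) and multiplies the boundary lattice-point count by 2, giving 10.
By Pick's theorem, the interior count of the dilated polygon is 114 − 10/2 + 1 = 110.

110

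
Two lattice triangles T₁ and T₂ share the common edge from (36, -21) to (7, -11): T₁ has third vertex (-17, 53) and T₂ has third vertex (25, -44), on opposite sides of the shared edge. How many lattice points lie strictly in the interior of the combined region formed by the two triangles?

The union is the simple quadrilateral with vertices (36, -21), (-17, 53), (7, -11), (25, -44) in order.
The shoelace formula gives twice the area as |[36·53 − (-17)·(-21)] + [(-17)·(-11) − 7·53] + [7·(-44) − 25·(-11)] + [25·(-21) − 36·(-44)]| = 2393, so the area is 1196.5.
The number of boundary lattice points is Σ gcd(|Δx|,|Δy|) = gcd(53,74) + gcd(24,64) + gcd(18,33) + gcd(11,23) = 1+8+3+1 = 13.
By Pick's theorem I = A − B/2 + 1 = 1196.5 − 13/2 + 1 = 1191.

1191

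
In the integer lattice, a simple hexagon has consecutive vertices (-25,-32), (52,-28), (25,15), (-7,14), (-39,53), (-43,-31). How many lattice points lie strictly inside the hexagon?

4278

Using the shoelace formula, 2A = |((-25)·(-28) − 52·(-32)) + (52·15 − 25·(-28)) + (25·14 − (-7)·15) + ((-7)·53 − (-39)·14) + ((-39)·(-31) − (-43)·53) + ((-43)·(-32) − (-25)·(-31))| = 8563, so the area is 4281.5.
Summing gcd(|Δx|,|Δy|) over the edges gives the boundary count: gcd(77,4) + gcd(27,43) + gcd(32,1) + gcd(32,39) + gcd(4,84) + gcd(18,1) = 1+1+1+1+4+1 = 9.
By Pick's theorem A = I + B/2 − 1, so I = 4281.5 − 9/2 + 1 = 4278.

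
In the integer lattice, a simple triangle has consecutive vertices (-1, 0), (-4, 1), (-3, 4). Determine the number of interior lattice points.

4

By the shoelace formula, twice the signed area is |((-1)·1 − (-4)·0) + ((-4)·4 − (-3)·1) + ((-3)·0 − (-1)·4)| = 10, so the area is 5.
Along each edge there are gcd(|Δx|,|Δy|)+1 lattice points, so counting each shared vertex once the boundary has gcd(3,1) + gcd(1,3) + gcd(2,4) = 1+1+2 = 4.
By Pick's theorem A = I + B/2 − 1, so I = 5 − 4/2 + 1 = 4.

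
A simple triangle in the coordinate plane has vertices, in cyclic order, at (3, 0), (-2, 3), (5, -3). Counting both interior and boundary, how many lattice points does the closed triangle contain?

7

The shoelace formula gives twice the area as |[3·3 − (-2)·0] + [(-2)·(-3) − 5·3] + [5·0 − 3·(-3)]| = 9, so the area is 9/2.
The number of boundary lattice points is Σ gcd(|Δx|,|Δy|) = gcd(5,3) + gcd(7,6) + gcd(2,3) = 1+1+1 = 3.
Pick's theorem gives I = A − B/2 + 1 = 9/2 − 3/2 + 1 = 4, so the closed region contains I + B = 4 + 3 = 7 lattice points.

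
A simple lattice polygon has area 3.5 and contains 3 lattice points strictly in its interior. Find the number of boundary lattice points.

3

Pick's theorem gives A = I + B/2 − 1, so B = 2(A − I + 1) = 2(3.5 − 3 + 1) = 3.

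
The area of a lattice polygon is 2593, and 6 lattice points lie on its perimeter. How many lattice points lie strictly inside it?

2591

Pick's theorem A = I + B/2 − 1 rearranges to I = A − B/2 + 1 = 2593 − 6/2 + 1 = 2591.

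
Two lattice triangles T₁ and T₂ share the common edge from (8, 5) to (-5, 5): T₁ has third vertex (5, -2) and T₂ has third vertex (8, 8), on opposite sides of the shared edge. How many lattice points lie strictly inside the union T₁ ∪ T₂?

The union is the simple quadrilateral with vertices (8, 5), (5, -2), (-5, 5), (8, 8) in order.
The shoelace formula gives twice the area as |(8·(-2) − 5·5) + (5·5 − (-5)·(-2)) + ((-5)·8 − 8·5) + (8·5 − 8·8)| = 130, so the area is 65.
The number of boundary lattice points is Σ gcd(|Δx|,|Δy|) = gcd(3,7) + gcd(10,7) + gcd(13,3) + gcd(0,3) = 1+1+1+3 = 6.
By Pick's theorem I = A − B/2 + 1 = 65 − 6/2 + 1 = 63.

63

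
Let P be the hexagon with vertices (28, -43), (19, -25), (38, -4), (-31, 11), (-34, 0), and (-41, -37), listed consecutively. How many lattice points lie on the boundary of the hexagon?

18

Along each edge there are gcd(|Δx|,|Δy|)+1 lattice points, so counting each shared vertex once the boundary has gcd(9,18) + gcd(19,21) + gcd(69,15) + gcd(3,11) + gcd(7,37) + gcd(69,6) = 9+1+3+1+1+3 = 18.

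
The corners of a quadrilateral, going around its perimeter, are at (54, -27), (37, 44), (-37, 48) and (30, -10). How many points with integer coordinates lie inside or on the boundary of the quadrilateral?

2723

The shoelace formula gives twice the area as |[54·44 − 37·(-27)] + [37·48 − (-37)·44] + [(-37)·(-10) − 30·48] + [30·(-27) − 54·(-10)]| = 5439, so the area is 2719.5.
Summing gcd(|Δx|,|Δy|) over the edges gives the boundary count: gcd(17,71) + gcd(74,4) + gcd(67,58) + gcd(24,17) = 1+2+1+1 = 5.
Pick's theorem gives I = A − B/2 + 1 = 2719.5 − 5/2 + 1 = 2718, so the closed region contains I + B = 2718 + 5 = 2723 lattice points.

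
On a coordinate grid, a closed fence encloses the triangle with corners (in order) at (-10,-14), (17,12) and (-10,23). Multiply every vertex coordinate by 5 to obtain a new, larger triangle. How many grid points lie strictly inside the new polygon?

Using the shoelace formula, 2A = |((-10)·12 − 17·(-14)) + (17·23 − (-10)·12) + ((-10)·(-14) − (-10)·23)| = 999, so the area is 999/2.
The number of boundary lattice points is Σ gcd(|Δx|,|Δy|) = gcd(27,26) + gcd(27,11) + gcd(0,37) = 1+1+37 = 39.
Scaling by 5 multiplies the area by 5² = 25 (so the new area is 24975/2) and multiplies the boundary lattice-point count by 5, giving 195.
By Pick's theorem, the interior count of the dilated polygon is 24975/2 − 195/2 + 1 = 12391.

12391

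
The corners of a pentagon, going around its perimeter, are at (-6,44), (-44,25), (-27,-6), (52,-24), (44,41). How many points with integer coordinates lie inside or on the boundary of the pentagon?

4540

Using the shoelace formula, 2A = |((-6)·25 − (-44)·44) + ((-44)·(-6) − (-27)·25) + ((-27)·(-24) − 52·(-6)) + (52·41 − 44·(-24)) + (44·44 − (-6)·41)| = 9055, so the area is 9055/2.
Along each edge there are gcd(|Δx|,|Δy|)+1 lattice points, so counting each shared vertex once the boundary has gcd(38,19) + gcd(17,31) + gcd(79,18) + gcd(8,65) + gcd(50,3) = 19+1+1+1+1 = 23.
Pick's theorem gives I = A − B/2 + 1 = 9055/2 − 23/2 + 1 = 4517, so the closed region contains I + B = 4517 + 23 = 4540 lattice points.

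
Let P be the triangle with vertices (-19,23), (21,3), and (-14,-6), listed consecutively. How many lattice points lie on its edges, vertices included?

Along each edge there are gcd(|Δx|,|Δy|)+1 lattice points, so counting each shared vertex once the boundary has gcd(40,20) + gcd(35,9) + gcd(5,29) = 20+1+1 = 22.

22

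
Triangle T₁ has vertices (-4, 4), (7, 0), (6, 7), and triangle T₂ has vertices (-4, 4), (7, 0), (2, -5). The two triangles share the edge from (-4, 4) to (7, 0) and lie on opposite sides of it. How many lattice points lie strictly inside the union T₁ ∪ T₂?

70

The union is the simple quadrilateral with vertices (-4, 4), (6, 7), (7, 0), (2, -5) in order.
By the shoelace formula, twice the signed area is |((-4)·7 − 6·4) + (6·0 − 7·7) + (7·(-5) − 2·0) + (2·4 − (-4)·(-5))| = 148, so the area is 74.
The number of boundary lattice points is Σ gcd(|Δx|,|Δy|) = gcd(10,3) + gcd(1,7) + gcd(5,5) + gcd(6,9) = 1+1+5+3 = 10.
By Pick's theorem I = A − B/2 + 1 = 74 − 10/2 + 1 = 70.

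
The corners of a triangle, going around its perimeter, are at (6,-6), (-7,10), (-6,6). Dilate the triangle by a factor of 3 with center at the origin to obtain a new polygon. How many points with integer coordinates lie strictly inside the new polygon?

The shoelace formula gives twice the area as |[6·10 − (-7)·(-6)] + [(-7)·6 − (-6)·10] + [(-6)·(-6) − 6·6]| = 36, so the area is 18.
Summing gcd(|Δx|,|Δy|) over the edges gives the boundary count: gcd(13,16) + gcd(1,4) + gcd(12,12) = 1+1+12 = 14.
Scaling by 3 multiplies the area by 3² = 9 (so the new area is 162) and multiplies the boundary lattice-point count by 3, giving 42.
By Pick's theorem, the interior count of the dilated polygon is 162 − 42/2 + 1 = 142.

142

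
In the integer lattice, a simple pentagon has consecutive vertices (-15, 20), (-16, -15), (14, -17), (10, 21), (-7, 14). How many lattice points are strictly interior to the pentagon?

The shoelace formula gives twice the area as |((-15)·(-15) − (-16)·20) + ((-16)·(-17) − 14·(-15)) + (14·21 − 10·(-17)) + (10·14 − (-7)·21) + ((-7)·20 − (-15)·14)| = 1848, so the area is 924.
Summing gcd(|Δx|,|Δy|) over the edges gives the boundary count: gcd(1,35) + gcd(30,2) + gcd(4,38) + gcd(17,7) + gcd(8,6) = 1+2+2+1+2 = 8.
Pick's theorem gives I = A − B/2 + 1 = 924 − 8/2 + 1 = 921.

921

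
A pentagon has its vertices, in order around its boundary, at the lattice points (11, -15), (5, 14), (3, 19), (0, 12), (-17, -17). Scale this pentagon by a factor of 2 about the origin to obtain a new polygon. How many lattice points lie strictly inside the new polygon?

The shoelace formula gives twice the area as |(11·14 − 5·(-15)) + (5·19 − 3·14) + (3·12 − 0·19) + (0·(-17) − (-17)·12) + ((-17)·(-15) − 11·(-17))| = 964, so the area is 482.
Along each edge there are gcd(|Δx|,|Δy|)+1 lattice points, so counting each shared vertex once the boundary has gcd(6,29) + gcd(2,5) + gcd(3,7) + gcd(17,29) + gcd(28,2) = 1+1+1+1+2 = 6.
Scaling by 2 multiplies the area by 2² = 4 (so the new area is 1928) and multiplies the boundary lattice-point count by 2, giving 12.
By Pick's theorem, the interior count of the dilated polygon is 1928 − 12/2 + 1 = 1923.

1923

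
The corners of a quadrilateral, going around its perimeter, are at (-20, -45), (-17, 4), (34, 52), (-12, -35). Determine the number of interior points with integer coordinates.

The shoelace formula gives twice the area as |[(-20)·4 − (-17)·(-45)] + [(-17)·52 − 34·4] + [34·(-35) − (-12)·52] + [(-12)·(-45) − (-20)·(-35)]| = 2591, so the area is 2591/2.
Along each edge there are gcd(|Δx|,|Δy|)+1 lattice points, so counting each shared vertex once the boundary has gcd(3,49) + gcd(51,48) + gcd(46,87) + gcd(8,10) = 1+3+1+2 = 7.
By Pick's theorem A = I + B/2 − 1, so I = 2591/2 − 7/2 + 1 = 1293.

1293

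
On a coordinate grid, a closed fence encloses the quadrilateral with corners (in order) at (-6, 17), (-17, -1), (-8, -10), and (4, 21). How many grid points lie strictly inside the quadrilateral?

Using the shoelace formula, 2A = |((-6)·(-1) − (-17)·17) + ((-17)·(-10) − (-8)·(-1)) + ((-8)·21 − 4·(-10)) + (4·17 − (-6)·21)| = 523, so the area is 523/2.
Along each edge there are gcd(|Δx|,|Δy|)+1 lattice points, so counting each shared vertex once the boundary has gcd(11,18) + gcd(9,9) + gcd(12,31) + gcd(10,4) = 1+9+1+2 = 13.
By Pick's theorem A = I + B/2 − 1, so I = 523/2 − 13/2 + 1 = 256.

256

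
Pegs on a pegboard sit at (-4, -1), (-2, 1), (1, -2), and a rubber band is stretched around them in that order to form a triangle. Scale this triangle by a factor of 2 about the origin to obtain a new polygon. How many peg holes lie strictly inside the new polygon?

Using the shoelace formula, 2A = |[(-4)·1 − (-2)·(-1)] + [(-2)·(-2) − 1·1] + [1·(-1) − (-4)·(-2)]| = 12, so the area is 6.
Summing gcd(|Δx|,|Δy|) over the edges gives the boundary count: gcd(2,2) + gcd(3,3) + gcd(5,1) = 2+3+1 = 6.
Scaling by 2 multiplies the area by 2² = 4 (so the new area is 24) and multiplies the boundary lattice-point count by 2, giving 12.
By Pick's theorem, the interior count of the dilated polygon is 24 − 12/2 + 1 = 19.

19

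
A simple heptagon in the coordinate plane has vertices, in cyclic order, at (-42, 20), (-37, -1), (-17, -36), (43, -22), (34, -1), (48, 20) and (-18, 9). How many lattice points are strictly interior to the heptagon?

3117

Using the shoelace formula, 2A = |((-42)·(-1) − (-37)·20) + ((-37)·(-36) − (-17)·(-1)) + ((-17)·(-22) − 43·(-36)) + (43·(-1) − 34·(-22)) + (34·20 − 48·(-1)) + (48·9 − (-18)·20) + ((-18)·20 − (-42)·9)| = 6262, so the area is 3131.
The number of boundary lattice points is Σ gcd(|Δx|,|Δy|) = gcd(5,21) + gcd(20,35) + gcd(60,14) + gcd(9,21) + gcd(14,21) + gcd(66,11) + gcd(24,11) = 1+5+2+3+7+11+1 = 30.
By Pick's theorem A = I + B/2 − 1, so I = 3131 − 30/2 + 1 = 3117.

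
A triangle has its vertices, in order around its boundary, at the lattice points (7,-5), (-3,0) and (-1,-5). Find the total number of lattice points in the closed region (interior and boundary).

By the shoelace formula, twice the signed area is |[7·0 − (-3)·(-5)] + [(-3)·(-5) − (-1)·0] + [(-1)·(-5) − 7·(-5)]| = 40, so the area is 20.
Summing gcd(|Δx|,|Δy|) over the edges gives the boundary count: gcd(10,5) + gcd(2,5) + gcd(8,0) = 5+1+8 = 14.
Pick's theorem gives I = A − B/2 + 1 = 20 − 14/2 + 1 = 14, so the closed region contains I + B = 14 + 14 = 28 lattice points.

28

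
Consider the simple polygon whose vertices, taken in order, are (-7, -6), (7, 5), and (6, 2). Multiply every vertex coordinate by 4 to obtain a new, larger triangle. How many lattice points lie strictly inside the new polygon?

243

Using the shoelace formula, 2A = |[(-7)·5 − 7·(-6)] + [7·2 − 6·5] + [6·(-6) − (-7)·2]| = 31, so the area is 31/2.
Summing gcd(|Δx|,|Δy|) over the edges gives the boundary count: gcd(14,11) + gcd(1,3) + gcd(13,8) = 1+1+1 = 3.
Scaling by 4 multiplies the area by 4² = 16 (so the new area is 248) and multiplies the boundary lattice-point count by 4, giving 12.
By Pick's theorem, the interior count of the dilated polygon is 248 − 12/2 + 1 = 243.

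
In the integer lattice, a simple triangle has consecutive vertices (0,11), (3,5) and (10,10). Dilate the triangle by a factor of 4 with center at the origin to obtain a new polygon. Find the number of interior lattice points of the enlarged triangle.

447

By the shoelace formula, twice the signed area is |[0·5 − 3·11] + [3·10 − 10·5] + [10·11 − 0·10]| = 57, so the area is 57/2.
Summing gcd(|Δx|,|Δy|) over the edges gives the boundary count: gcd(3,6) + gcd(7,5) + gcd(10,1) = 3+1+1 = 5.
Scaling by 4 multiplies the area by 4² = 16 (so the new area is 456) and multiplies the boundary lattice-point count by 4, giving 20.
By Pick's theorem, the interior count of the dilated polygon is 456 − 20/2 + 1 = 447.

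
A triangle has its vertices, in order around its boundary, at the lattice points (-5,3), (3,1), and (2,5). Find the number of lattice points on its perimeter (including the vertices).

The number of boundary lattice points is Σ gcd(|Δx|,|Δy|) = gcd(8,2) + gcd(1,4) + gcd(7,2) = 2+1+1 = 4.

4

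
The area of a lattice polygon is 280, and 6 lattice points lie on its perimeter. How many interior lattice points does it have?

278

From Pick's theorem, I = A − B/2 + 1 = 280 − 6/2 + 1 = 278.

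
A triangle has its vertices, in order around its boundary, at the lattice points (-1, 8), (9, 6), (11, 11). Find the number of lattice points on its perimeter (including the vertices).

Summing gcd(|Δx|,|Δy|) over the edges gives the boundary count: gcd(10,2) + gcd(2,5) + gcd(12,3) = 2+1+3 = 6.

6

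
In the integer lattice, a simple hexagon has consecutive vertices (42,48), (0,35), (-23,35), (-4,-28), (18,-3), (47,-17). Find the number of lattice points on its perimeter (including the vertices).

Summing gcd(|Δx|,|Δy|) over the edges gives the boundary count: gcd(42,13) + gcd(23,0) + gcd(19,63) + gcd(22,25) + gcd(29,14) + gcd(5,65) = 1+23+1+1+1+5 = 32.

32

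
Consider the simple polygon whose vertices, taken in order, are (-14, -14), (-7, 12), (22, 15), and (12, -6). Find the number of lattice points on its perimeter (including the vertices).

5

The number of boundary lattice points is Σ gcd(|Δx|,|Δy|) = gcd(7,26) + gcd(29,3) + gcd(10,21) + gcd(26,8) = 1+1+1+2 = 5.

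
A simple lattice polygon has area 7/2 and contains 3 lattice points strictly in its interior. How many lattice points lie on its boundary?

Pick's theorem gives A = I + B/2 − 1, so B = 2(A − I + 1) = 2(7/2 − 3 + 1) = 3.

3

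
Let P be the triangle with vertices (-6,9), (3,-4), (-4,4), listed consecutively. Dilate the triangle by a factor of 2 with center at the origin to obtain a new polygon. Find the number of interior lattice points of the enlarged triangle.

By the shoelace formula, twice the signed area is |((-6)·(-4) − 3·9) + (3·4 − (-4)·(-4)) + ((-4)·9 − (-6)·4)| = 19, so the area is 19/2.
Along each edge there are gcd(|Δx|,|Δy|)+1 lattice points, so counting each shared vertex once the boundary has gcd(9,13) + gcd(7,8) + gcd(2,5) = 1+1+1 = 3.
Scaling by 2 multiplies the area by 2² = 4 (so the new area is 38) and multiplies the boundary lattice-point count by 2, giving 6.
By Pick's theorem, the interior count of the dilated polygon is 38 − 6/2 + 1 = 36.

36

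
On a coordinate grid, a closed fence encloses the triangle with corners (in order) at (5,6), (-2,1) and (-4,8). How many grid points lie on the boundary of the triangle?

3

The number of boundary lattice points is Σ gcd(|Δx|,|Δy|) = gcd(7,5) + gcd(2,7) + gcd(9,2) = 1+1+1 = 3.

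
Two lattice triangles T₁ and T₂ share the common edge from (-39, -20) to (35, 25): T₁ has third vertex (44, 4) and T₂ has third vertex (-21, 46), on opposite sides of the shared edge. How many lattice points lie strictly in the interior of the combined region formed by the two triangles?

3009

The union is the simple quadrilateral with vertices (-39, -20), (44, 4), (35, 25), (-21, 46) in order.
By the shoelace formula, twice the signed area is |[(-39)·4 − 44·(-20)] + [44·25 − 35·4] + [35·46 − (-21)·25] + [(-21)·(-20) − (-39)·46]| = 6033, so the area is 3016.5.
Summing gcd(|Δx|,|Δy|) over the edges gives the boundary count: gcd(83,24) + gcd(9,21) + gcd(56,21) + gcd(18,66) = 1+3+7+6 = 17.
By Pick's theorem I = A − B/2 + 1 = 3016.5 − 17/2 + 1 = 3009.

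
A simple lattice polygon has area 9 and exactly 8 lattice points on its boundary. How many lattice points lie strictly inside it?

6

From Pick's theorem, I = A − B/2 + 1 = 9 − 8/2 + 1 = 6.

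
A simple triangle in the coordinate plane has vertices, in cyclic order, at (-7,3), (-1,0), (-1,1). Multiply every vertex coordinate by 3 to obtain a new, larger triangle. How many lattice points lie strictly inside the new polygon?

19

By the shoelace formula, twice the signed area is |[(-7)·0 − (-1)·3] + [(-1)·1 − (-1)·0] + [(-1)·3 − (-7)·1]| = 6, so the area is 3.
Along each edge there are gcd(|Δx|,|Δy|)+1 lattice points, so counting each shared vertex once the boundary has gcd(6,3) + gcd(0,1) + gcd(6,2) = 3+1+2 = 6.
Scaling by 3 multiplies the area by 3² = 9 (so the new area is 27) and multiplies the boundary lattice-point count by 3, giving 18.
By Pick's theorem, the interior count of the dilated polygon is 27 − 18/2 + 1 = 19.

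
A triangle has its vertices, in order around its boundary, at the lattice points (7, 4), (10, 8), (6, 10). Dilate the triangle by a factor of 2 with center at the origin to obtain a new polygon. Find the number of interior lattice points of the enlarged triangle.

41

Using the shoelace formula, 2A = |[7·8 − 10·4] + [10·10 − 6·8] + [6·4 − 7·10]| = 22, so the area is 11.
Along each edge there are gcd(|Δx|,|Δy|)+1 lattice points, so counting each shared vertex once the boundary has gcd(3,4) + gcd(4,2) + gcd(1,6) = 1+2+1 = 4.
Scaling by 2 multiplies the area by 2² = 4 (so the new area is 44) and multiplies the boundary lattice-point count by 2, giving 8.
By Pick's theorem, the interior count of the dilated polygon is 44 − 8/2 + 1 = 41.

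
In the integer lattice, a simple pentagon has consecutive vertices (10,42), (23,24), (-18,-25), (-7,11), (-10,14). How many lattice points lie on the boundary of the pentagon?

10

Along each edge there are gcd(|Δx|,|Δy|)+1 lattice points, so counting each shared vertex once the boundary has gcd(13,18) + gcd(41,49) + gcd(11,36) + gcd(3,3) + gcd(20,28) = 1+1+1+3+4 = 10.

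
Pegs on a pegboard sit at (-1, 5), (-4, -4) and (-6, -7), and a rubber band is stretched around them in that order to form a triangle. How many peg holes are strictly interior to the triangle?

The shoelace formula gives twice the area as |[(-1)·(-4) − (-4)·5] + [(-4)·(-7) − (-6)·(-4)] + [(-6)·5 − (-1)·(-7)]| = 9, so the area is 4.5.
Summing gcd(|Δx|,|Δy|) over the edges gives the boundary count: gcd(3,9) + gcd(2,3) + gcd(5,12) = 3+1+1 = 5.
By Pick's theorem A = I + B/2 − 1, so I = 4.5 − 5/2 + 1 = 3.

3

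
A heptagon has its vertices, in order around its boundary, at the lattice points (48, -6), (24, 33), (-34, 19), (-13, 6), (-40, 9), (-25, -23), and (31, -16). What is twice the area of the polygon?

By the shoelace formula, twice the signed area is |(48·33 − 24·(-6)) + (24·19 − (-34)·33) + ((-34)·6 − (-13)·19) + ((-13)·9 − (-40)·6) + ((-40)·(-23) − (-25)·9) + ((-25)·(-16) − 31·(-23)) + (31·(-6) − 48·(-16))| = 6312, so the area is 3156.

6312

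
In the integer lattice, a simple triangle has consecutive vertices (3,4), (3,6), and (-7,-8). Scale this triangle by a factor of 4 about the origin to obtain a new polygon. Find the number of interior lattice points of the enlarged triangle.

The shoelace formula gives twice the area as |[3·6 − 3·4] + [3·(-8) − (-7)·6] + [(-7)·4 − 3·(-8)]| = 20, so the area is 10.
The number of boundary lattice points is Σ gcd(|Δx|,|Δy|) = gcd(0,2) + gcd(10,14) + gcd(10,12) = 2+2+2 = 6.
Scaling by 4 multiplies the area by 4² = 16 (so the new area is 160) and multiplies the boundary lattice-point count by 4, giving 24.
By Pick's theorem, the interior count of the dilated polygon is 160 − 24/2 + 1 = 149.

149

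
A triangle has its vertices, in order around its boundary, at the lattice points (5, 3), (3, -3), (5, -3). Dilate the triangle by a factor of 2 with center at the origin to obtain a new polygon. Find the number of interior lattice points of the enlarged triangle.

By the shoelace formula, twice the signed area is |[5·(-3) − 3·3] + [3·(-3) − 5·(-3)] + [5·3 − 5·(-3)]| = 12, so the area is 6.
Along each edge there are gcd(|Δx|,|Δy|)+1 lattice points, so counting each shared vertex once the boundary has gcd(2,6) + gcd(2,0) + gcd(0,6) = 2+2+6 = 10.
Scaling by 2 multiplies the area by 2² = 4 (so the new area is 24) and multiplies the boundary lattice-point count by 2, giving 20.
By Pick's theorem, the interior count of the dilated polygon is 24 − 20/2 + 1 = 15.

15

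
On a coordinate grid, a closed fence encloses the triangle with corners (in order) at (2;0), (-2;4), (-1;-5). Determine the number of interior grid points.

14

Using the shoelace formula, 2A = |[2·4 − (-2)·0] + [(-2)·(-5) − (-1)·4] + [(-1)·0 − 2·(-5)]| = 32, so the area is 16.
Along each edge there are gcd(|Δx|,|Δy|)+1 lattice points, so counting each shared vertex once the boundary has gcd(4,4) + gcd(1,9) + gcd(3,5) = 4+1+1 = 6.
By Pick's theorem A = I + B/2 − 1, so I = 16 − 6/2 + 1 = 14.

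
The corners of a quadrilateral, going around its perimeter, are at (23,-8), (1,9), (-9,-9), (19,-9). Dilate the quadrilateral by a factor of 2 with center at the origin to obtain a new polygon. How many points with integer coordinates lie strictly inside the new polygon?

1157

The shoelace formula gives twice the area as |(23·9 − 1·(-8)) + (1·(-9) − (-9)·9) + ((-9)·(-9) − 19·(-9)) + (19·(-8) − 23·(-9))| = 594, so the area is 297.
Along each edge there are gcd(|Δx|,|Δy|)+1 lattice points, so counting each shared vertex once the boundary has gcd(22,17) + gcd(10,18) + gcd(28,0) + gcd(4,1) = 1+2+28+1 = 32.
Scaling by 2 multiplies the area by 2² = 4 (so the new area is 1188) and multiplies the boundary lattice-point count by 2, giving 64.
By Pick's theorem, the interior count of the dilated polygon is 1188 − 64/2 + 1 = 1157.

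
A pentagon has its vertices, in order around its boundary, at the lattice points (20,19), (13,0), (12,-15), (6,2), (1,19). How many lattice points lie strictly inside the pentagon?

Using the shoelace formula, 2A = |[20·0 − 13·19] + [13·(-15) − 12·0] + [12·2 − 6·(-15)] + [6·19 − 1·2] + [1·19 − 20·19]| = 577, so the area is 288.5.
Along each edge there are gcd(|Δx|,|Δy|)+1 lattice points, so counting each shared vertex once the boundary has gcd(7,19) + gcd(1,15) + gcd(6,17) + gcd(5,17) + gcd(19,0) = 1+1+1+1+19 = 23.
By Pick's theorem A = I + B/2 − 1, so I = 288.5 − 23/2 + 1 = 278.

278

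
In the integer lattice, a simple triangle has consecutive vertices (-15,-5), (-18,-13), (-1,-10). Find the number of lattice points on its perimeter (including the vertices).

3

Along each edge there are gcd(|Δx|,|Δy|)+1 lattice points, so counting each shared vertex once the boundary has gcd(3,8) + gcd(17,3) + gcd(14,5) = 1+1+1 = 3.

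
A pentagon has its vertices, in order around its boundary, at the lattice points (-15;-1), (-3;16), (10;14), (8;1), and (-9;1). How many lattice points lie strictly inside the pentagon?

243

Using the shoelace formula, 2A = |((-15)·16 − (-3)·(-1)) + ((-3)·14 − 10·16) + (10·1 − 8·14) + (8·1 − (-9)·1) + ((-9)·(-1) − (-15)·1)| = 506, so the area is 253.
Along each edge there are gcd(|Δx|,|Δy|)+1 lattice points, so counting each shared vertex once the boundary has gcd(12,17) + gcd(13,2) + gcd(2,13) + gcd(17,0) + gcd(6,2) = 1+1+1+17+2 = 22.
By Pick's theorem A = I + B/2 − 1, so I = 253 − 22/2 + 1 = 243.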